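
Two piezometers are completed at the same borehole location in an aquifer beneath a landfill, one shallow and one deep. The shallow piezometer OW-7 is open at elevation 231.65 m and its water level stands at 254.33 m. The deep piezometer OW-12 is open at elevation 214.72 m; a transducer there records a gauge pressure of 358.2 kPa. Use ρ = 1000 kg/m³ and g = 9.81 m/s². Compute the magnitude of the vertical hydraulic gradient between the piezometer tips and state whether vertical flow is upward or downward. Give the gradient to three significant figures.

|i_v| ≈ 0.183; vertical flow is downward

Total head at OW-7: h = 254.33 m (water level in the standpipe).
Pressure head at OW-12: ψ = P/(ρg) = 358.2×1000 / (1000 × 9.81) = 36.51 m.
Total head at OW-12: h = z + ψ = 214.72 + 36.51 = 251.23 m.
Δh = h(OW-7) − h(OW-12) = 254.33 − 251.23 = 3.10 m.
Vertical separation Δz = 231.65 − 214.72 = 16.93 m.
|i_v| = |Δh| / Δz = 3.10 / 16.93 = 0.183.
Head is higher in the shallow piezometer, so vertical flow is downward (recharge condition).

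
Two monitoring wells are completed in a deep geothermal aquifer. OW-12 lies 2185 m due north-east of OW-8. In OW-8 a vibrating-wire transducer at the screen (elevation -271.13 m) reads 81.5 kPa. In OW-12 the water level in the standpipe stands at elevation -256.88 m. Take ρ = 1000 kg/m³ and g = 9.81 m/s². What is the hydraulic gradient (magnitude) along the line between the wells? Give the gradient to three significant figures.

Pressure head at OW-8: ψ = P/(ρg) = 81.5×1000 / (1000 × 9.81) = 8.31 m.
Total head at OW-8: h = z + ψ = -271.13 + 8.31 = -262.82 m.
Total head at OW-12: h = -256.88 m (water level in the piezometer is the total head).
Head difference: h(OW-8) − h(OW-12) = -262.82 − (-256.88) = -5.94 m.
Hydraulic gradient: i = |Δh| / L = 5.94 / 2185 = 0.00272.

i ≈ 0.00272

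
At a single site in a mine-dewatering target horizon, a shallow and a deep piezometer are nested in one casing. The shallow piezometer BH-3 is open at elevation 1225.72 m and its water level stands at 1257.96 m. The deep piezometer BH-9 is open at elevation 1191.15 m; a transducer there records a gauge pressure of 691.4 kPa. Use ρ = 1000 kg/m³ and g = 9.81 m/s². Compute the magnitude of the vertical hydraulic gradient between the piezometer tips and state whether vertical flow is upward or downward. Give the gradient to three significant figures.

|i_v| ≈ 0.106; vertical flow is upward

Total head at BH-3: h = 1257.96 m (water level in the standpipe).
Pressure head at BH-9: ψ = P/(ρg) = 691.4×1000 / (1000 × 9.81) = 70.48 m.
Total head at BH-9: h = z + ψ = 1191.15 + 70.48 = 1261.63 m.
Δh = h(BH-3) − h(BH-9) = 1257.96 − 1261.63 = -3.67 m.
Vertical separation Δz = 1225.72 − 1191.15 = 34.57 m.
|i_v| = |Δh| / Δz = 3.67 / 34.57 = 0.106.
Head is higher in the deep piezometer, so vertical flow is upward (discharge condition).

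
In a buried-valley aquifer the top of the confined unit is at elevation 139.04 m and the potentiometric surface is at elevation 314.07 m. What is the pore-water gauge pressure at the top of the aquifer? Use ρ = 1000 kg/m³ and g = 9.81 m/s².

P ≈ 1720 kPa

Pressure head at the aquifer top: ψ = h − z = 314.07 − 139.04 = 175.03 m.
P = ρgψ = 1000 × 9.81 × 175.03 = 1717044 Pa ≈ 1720 kPa.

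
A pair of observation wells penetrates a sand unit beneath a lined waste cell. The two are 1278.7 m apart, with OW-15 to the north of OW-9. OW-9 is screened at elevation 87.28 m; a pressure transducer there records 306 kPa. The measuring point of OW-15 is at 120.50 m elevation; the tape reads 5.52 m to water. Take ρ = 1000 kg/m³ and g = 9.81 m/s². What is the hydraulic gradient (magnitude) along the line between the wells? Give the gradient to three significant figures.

i ≈ 0.00273

Pressure head at OW-9: ψ = P/(ρg) = 306×1000 / (1000 × 9.81) = 31.19 m.
Total head at OW-9: h = z + ψ = 87.28 + 31.19 = 118.47 m.
Total head at OW-15: h = 120.50 − 5.52 = 114.98 m.
Head difference: h(OW-9) − h(OW-15) = 118.47 − 114.98 = 3.49 m.
Hydraulic gradient: i = |Δh| / L = 3.49 / 1278.7 = 0.00273.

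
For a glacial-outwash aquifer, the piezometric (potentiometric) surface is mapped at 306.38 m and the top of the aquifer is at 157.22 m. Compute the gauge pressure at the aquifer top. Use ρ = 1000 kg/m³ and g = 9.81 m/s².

P ≈ 1460 kPa

Pressure head at the aquifer top: ψ = h − z = 306.38 − 157.22 = 149.16 m.
P = ρgψ = 1000 × 9.81 × 149.16 = 1463260 Pa ≈ 1460 kPa.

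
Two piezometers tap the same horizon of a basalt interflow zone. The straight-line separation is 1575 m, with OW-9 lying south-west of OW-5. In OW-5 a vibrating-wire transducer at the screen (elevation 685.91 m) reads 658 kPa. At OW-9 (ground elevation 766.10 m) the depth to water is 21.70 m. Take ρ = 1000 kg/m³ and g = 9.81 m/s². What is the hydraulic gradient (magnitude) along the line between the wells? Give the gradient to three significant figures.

i ≈ 0.00545

Pressure head at OW-5: ψ = P/(ρg) = 658×1000 / (1000 × 9.81) = 67.07 m.
Total head at OW-5: h = z + ψ = 685.91 + 67.07 = 752.98 m.
Total head at OW-9: h = 766.10 − 21.70 = 744.40 m.
Head difference: h(OW-5) − h(OW-9) = 752.98 − 744.40 = 8.58 m.
Hydraulic gradient: i = |Δh| / L = 8.58 / 1575 = 0.00545.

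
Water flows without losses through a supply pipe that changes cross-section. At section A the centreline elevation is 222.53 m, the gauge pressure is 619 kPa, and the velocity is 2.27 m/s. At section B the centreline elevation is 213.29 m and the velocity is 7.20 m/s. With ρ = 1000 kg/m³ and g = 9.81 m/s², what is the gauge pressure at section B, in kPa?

P₂ ≈ 686 kPa

Pressure head at A: ψ₁ = P₁/(ρg) = 619×1000 / (1000 × 9.81) = 63.10 m.
Velocity heads: v₁²/2g = 2.27²/19.62 = 0.263 m; v₂²/2g = 7.20²/19.62 = 2.642 m.
Total head H = z₁ + ψ₁ + v₁²/2g = 222.53 + 63.10 + 0.263 = 285.89 m.
ψ₂ = H − z₂ − v₂²/2g = 285.89 − 213.29 − 2.642 = 69.96 m.
P₂ = ρgψ₂ = 1000 × 9.81 × 69.96 ≈ 686 kPa.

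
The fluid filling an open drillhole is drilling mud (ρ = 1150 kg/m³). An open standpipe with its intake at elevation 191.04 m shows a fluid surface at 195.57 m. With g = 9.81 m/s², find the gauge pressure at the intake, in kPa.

Pressure head ψ = h − z = 195.57 − 191.04 = 4.53 m.
P = ρgψ = 1150 × 9.81 × 4.53 = 51105 Pa ≈ 51.1 kPa.

P ≈ 51.1 kPa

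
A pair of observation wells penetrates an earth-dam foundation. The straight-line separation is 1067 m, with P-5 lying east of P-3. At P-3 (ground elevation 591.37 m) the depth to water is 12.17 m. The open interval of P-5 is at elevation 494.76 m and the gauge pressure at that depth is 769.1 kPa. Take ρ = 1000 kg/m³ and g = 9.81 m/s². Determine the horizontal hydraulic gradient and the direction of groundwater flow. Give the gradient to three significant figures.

i ≈ 0.00566; groundwater flows toward the east

Total head at P-3: h = 591.37 − 12.17 = 579.20 m.
Pressure head at P-5: ψ = P/(ρg) = 769.1×1000 / (1000 × 9.81) = 78.40 m.
Total head at P-5: h = z + ψ = 494.76 + 78.40 = 573.16 m.
Head difference: h(P-3) − h(P-5) = 579.20 − 573.16 = 6.04 m.
Hydraulic gradient: i = |Δh| / L = 6.04 / 1067 = 0.00566.
Flow is from higher to lower head: from P-3 toward P-5, i.e. toward the east.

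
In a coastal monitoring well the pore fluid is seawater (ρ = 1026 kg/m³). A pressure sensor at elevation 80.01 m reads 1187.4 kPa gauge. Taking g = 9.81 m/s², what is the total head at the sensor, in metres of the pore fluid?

ψ = P/(ρg) = 1187.4×1000 / (1026 × 9.81) = 117.97 m.
h = z + ψ = 80.01 + 117.97 = 197.98 m.

h ≈ 197.98 m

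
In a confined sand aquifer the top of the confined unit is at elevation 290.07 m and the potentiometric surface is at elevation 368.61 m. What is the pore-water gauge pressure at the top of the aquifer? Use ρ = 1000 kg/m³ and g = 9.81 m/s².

P ≈ 770 kPa

Pressure head at the aquifer top: ψ = h − z = 368.61 − 290.07 = 78.54 m.
P = ρgψ = 1000 × 9.81 × 78.54 = 770477 Pa ≈ 770 kPa.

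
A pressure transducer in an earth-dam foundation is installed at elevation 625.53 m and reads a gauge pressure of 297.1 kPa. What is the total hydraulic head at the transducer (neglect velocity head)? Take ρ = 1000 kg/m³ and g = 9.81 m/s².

ψ = P/(ρg) = 297.1×1000 / (1000 × 9.81) = 30.29 m.
h = z + ψ = 625.53 + 30.29 = 655.82 m.

h ≈ 655.82 m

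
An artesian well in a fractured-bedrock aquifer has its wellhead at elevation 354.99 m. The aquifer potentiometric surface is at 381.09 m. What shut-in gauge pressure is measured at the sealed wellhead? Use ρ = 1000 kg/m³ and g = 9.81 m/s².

P ≈ 256 kPa

Head above the cap: Δh = 381.09 − 354.99 = 26.10 m.
P = ρgΔh = 1000 × 9.81 × 26.10 = 256041 Pa ≈ 256 kPa.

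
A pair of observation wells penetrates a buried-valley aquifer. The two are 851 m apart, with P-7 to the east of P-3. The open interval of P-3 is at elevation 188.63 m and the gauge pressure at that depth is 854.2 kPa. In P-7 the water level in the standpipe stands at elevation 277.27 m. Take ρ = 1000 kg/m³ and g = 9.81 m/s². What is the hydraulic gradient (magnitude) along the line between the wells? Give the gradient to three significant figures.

Pressure head at P-3: ψ = P/(ρg) = 854.2×1000 / (1000 × 9.81) = 87.07 m.
Total head at P-3: h = z + ψ = 188.63 + 87.07 = 275.70 m.
Total head at P-7: h = 277.27 m (water level in the piezometer is the total head).
Head difference: h(P-3) − h(P-7) = 275.70 − 277.27 = -1.57 m.
Hydraulic gradient: i = |Δh| / L = 1.57 / 851 = 0.00184.

i ≈ 0.00184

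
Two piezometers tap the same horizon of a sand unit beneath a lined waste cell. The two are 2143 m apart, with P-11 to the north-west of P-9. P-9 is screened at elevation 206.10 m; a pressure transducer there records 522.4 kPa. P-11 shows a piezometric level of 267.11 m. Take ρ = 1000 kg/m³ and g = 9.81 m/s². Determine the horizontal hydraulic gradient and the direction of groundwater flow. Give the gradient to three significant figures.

Pressure head at P-9: ψ = P/(ρg) = 522.4×1000 / (1000 × 9.81) = 53.25 m.
Total head at P-9: h = z + ψ = 206.10 + 53.25 = 259.35 m.
Total head at P-11: h = 267.11 m (water level in the piezometer is the total head).
Head difference: h(P-9) − h(P-11) = 259.35 − 267.11 = -7.76 m.
Hydraulic gradient: i = |Δh| / L = 7.76 / 2143 = 0.00362.
Flow is from higher to lower head: from P-11 toward P-9, i.e. toward the south-east.

i ≈ 0.00362; groundwater flows toward the south-east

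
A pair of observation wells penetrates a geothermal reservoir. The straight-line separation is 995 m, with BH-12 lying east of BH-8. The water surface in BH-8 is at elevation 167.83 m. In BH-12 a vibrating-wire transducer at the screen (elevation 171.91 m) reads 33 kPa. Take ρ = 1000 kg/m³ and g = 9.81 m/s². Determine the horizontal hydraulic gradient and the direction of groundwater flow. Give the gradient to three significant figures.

Total head at BH-8: h = 167.83 m (water level in the piezometer is the total head).
Pressure head at BH-12: ψ = P/(ρg) = 33×1000 / (1000 × 9.81) = 3.36 m.
Total head at BH-12: h = z + ψ = 171.91 + 3.36 = 175.27 m.
Head difference: h(BH-8) − h(BH-12) = 167.83 − 175.27 = -7.44 m.
Hydraulic gradient: i = |Δh| / L = 7.44 / 995 = 0.00748.
Flow is from higher to lower head: from BH-12 toward BH-8, i.e. toward the west.

i ≈ 0.00748; groundwater flows toward the west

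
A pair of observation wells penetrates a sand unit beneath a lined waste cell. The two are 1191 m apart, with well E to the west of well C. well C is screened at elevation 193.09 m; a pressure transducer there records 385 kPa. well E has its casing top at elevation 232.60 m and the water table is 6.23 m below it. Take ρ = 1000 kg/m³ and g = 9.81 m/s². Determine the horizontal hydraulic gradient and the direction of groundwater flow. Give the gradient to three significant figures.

i ≈ 0.00501; groundwater flows toward the west

Pressure head at well C: ψ = P/(ρg) = 385×1000 / (1000 × 9.81) = 39.25 m.
Total head at well C: h = z + ψ = 193.09 + 39.25 = 232.34 m.
Total head at well E: h = 232.60 − 6.23 = 226.37 m.
Head difference: h(well C) − h(well E) = 232.34 − 226.37 = 5.97 m.
Hydraulic gradient: i = |Δh| / L = 5.97 / 1191 = 0.00501.
Flow is from higher to lower head: from well C toward well E, i.e. toward the west.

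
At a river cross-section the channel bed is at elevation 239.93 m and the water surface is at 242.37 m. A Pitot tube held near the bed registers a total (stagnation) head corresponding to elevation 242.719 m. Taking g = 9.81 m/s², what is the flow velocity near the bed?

v ≈ 2.62 m/s

Near the bed, under hydrostatic conditions, the piezometric head (z + ψ) equals the free-surface elevation, 242.37 m.
Velocity head = total − piezometric = 242.719 − 242.37 = 0.349 m.
v = √(2g·h_v) = √(2 × 9.81 × 0.349) = 2.62 m/s.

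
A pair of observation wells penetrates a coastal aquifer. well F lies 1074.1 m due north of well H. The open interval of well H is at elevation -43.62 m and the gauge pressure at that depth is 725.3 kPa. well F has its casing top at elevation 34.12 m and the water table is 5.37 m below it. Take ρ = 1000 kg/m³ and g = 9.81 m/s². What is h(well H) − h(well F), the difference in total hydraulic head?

Pressure head at well H: ψ = P/(ρg) = 725.3×1000 / (1000 × 9.81) = 73.93 m.
Total head at well H: h = z + ψ = -43.62 + 73.93 = 30.31 m.
Total head at well F: h = 34.12 − 5.37 = 28.75 m.
Head difference: h(well H) − h(well F) = 30.31 − 28.75 = 1.56 m.

Δh ≈ 1.56 m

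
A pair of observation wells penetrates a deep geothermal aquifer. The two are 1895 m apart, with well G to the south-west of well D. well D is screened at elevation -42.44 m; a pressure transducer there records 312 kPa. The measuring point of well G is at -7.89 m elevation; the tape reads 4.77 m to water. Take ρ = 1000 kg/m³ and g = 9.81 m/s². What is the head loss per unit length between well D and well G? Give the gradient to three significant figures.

i ≈ 0.00107 m/m

Pressure head at well D: ψ = P/(ρg) = 312×1000 / (1000 × 9.81) = 31.80 m.
Total head at well D: h = z + ψ = -42.44 + 31.80 = -10.64 m.
Total head at well G: h = -7.89 − 4.77 = -12.66 m.
Head difference: h(well D) − h(well G) = -10.64 − (-12.66) = 2.02 m.
Hydraulic gradient: i = |Δh| / L = 2.02 / 1895 = 0.00107.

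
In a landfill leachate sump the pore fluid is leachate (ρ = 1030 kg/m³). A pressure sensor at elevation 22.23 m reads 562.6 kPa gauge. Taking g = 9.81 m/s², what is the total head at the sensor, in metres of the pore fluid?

ψ = P/(ρg) = 562.6×1000 / (1030 × 9.81) = 55.68 m.
h = z + ψ = 22.23 + 55.68 = 77.91 m.

h ≈ 77.91 m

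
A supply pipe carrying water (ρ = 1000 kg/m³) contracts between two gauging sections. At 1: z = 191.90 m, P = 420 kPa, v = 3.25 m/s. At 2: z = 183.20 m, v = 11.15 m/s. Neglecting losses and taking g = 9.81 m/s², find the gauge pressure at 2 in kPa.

P₂ ≈ 448 kPa

Pressure head at 1: ψ₁ = P₁/(ρg) = 420×1000 / (1000 × 9.81) = 42.81 m.
Velocity heads: v₁²/2g = 3.25²/19.62 = 0.538 m; v₂²/2g = 11.15²/19.62 = 6.337 m.
Total head H = z₁ + ψ₁ + v₁²/2g = 191.90 + 42.81 + 0.538 = 235.25 m.
ψ₂ = H − z₂ − v₂²/2g = 235.25 − 183.20 − 6.337 = 45.71 m.
P₂ = ρgψ₂ = 1000 × 9.81 × 45.71 ≈ 448 kPa.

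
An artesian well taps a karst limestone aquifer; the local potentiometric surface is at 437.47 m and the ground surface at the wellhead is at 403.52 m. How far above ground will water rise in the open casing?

Water rises to the potentiometric surface, so the rise above ground = 437.47 − 403.52 = 33.95 m.

≈ 33.95 m above ground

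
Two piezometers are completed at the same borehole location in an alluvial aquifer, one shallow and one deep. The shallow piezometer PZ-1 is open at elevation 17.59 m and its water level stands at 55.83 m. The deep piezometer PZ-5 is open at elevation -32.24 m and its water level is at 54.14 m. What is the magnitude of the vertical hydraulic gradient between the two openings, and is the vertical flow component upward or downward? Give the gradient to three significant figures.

|i_v| ≈ 0.0339; vertical flow is downward

Total head at PZ-1: h = 55.83 m (water level in the standpipe).
Total head at PZ-5: h = 54.14 m.
Δh = h(PZ-1) − h(PZ-5) = 55.83 − 54.14 = 1.69 m.
Vertical separation Δz = 17.59 − (-32.24) = 49.83 m.
|i_v| = |Δh| / Δz = 1.69 / 49.83 = 0.0339.
Head is higher in the shallow piezometer, so vertical flow is downward (recharge condition).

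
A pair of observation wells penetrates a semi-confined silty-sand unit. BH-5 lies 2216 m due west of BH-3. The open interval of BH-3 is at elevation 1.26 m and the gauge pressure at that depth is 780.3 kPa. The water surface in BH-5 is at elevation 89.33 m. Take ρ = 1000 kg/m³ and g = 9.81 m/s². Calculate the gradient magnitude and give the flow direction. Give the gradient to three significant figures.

i ≈ 0.00385; groundwater flows toward the east

Pressure head at BH-3: ψ = P/(ρg) = 780.3×1000 / (1000 × 9.81) = 79.54 m.
Total head at BH-3: h = z + ψ = 1.26 + 79.54 = 80.80 m.
Total head at BH-5: h = 89.33 m (water level in the piezometer is the total head).
Head difference: h(BH-3) − h(BH-5) = 80.80 − 89.33 = -8.53 m.
Hydraulic gradient: i = |Δh| / L = 8.53 / 2216 = 0.00385.
Flow is from higher to lower head: from BH-5 toward BH-3, i.e. toward the east.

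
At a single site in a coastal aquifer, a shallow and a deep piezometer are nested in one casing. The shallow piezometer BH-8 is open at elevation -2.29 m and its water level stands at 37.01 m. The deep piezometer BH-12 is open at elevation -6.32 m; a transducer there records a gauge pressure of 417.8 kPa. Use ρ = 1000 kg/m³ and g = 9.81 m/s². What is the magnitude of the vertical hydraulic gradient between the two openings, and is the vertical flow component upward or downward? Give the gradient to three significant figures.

Total head at BH-8: h = 37.01 m (water level in the standpipe).
Pressure head at BH-12: ψ = P/(ρg) = 417.8×1000 / (1000 × 9.81) = 42.59 m.
Total head at BH-12: h = z + ψ = -6.32 + 42.59 = 36.27 m.
Δh = h(BH-8) − h(BH-12) = 37.01 − 36.27 = 0.74 m.
Vertical separation Δz = -2.29 − (-6.32) = 4.03 m.
|i_v| = |Δh| / Δz = 0.74 / 4.03 = 0.184.
Head is higher in the shallow piezometer, so vertical flow is downward (recharge condition).

|i_v| ≈ 0.184; vertical flow is downward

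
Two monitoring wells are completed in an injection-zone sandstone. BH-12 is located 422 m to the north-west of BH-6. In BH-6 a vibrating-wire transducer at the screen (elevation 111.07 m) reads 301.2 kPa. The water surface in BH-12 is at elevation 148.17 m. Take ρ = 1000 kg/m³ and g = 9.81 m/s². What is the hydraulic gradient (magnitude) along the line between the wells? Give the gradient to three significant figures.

i ≈ 0.0152

Pressure head at BH-6: ψ = P/(ρg) = 301.2×1000 / (1000 × 9.81) = 30.70 m.
Total head at BH-6: h = z + ψ = 111.07 + 30.70 = 141.77 m.
Total head at BH-12: h = 148.17 m (water level in the piezometer is the total head).
Head difference: h(BH-6) − h(BH-12) = 141.77 − 148.17 = -6.40 m.
Hydraulic gradient: i = |Δh| / L = 6.40 / 422 = 0.0152.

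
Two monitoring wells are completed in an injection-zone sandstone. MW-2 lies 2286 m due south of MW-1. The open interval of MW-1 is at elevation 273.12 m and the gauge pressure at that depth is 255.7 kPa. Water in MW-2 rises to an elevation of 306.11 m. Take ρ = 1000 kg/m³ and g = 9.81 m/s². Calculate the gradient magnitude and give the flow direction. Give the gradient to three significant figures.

i ≈ 0.00303; groundwater flows toward the north

Pressure head at MW-1: ψ = P/(ρg) = 255.7×1000 / (1000 × 9.81) = 26.07 m.
Total head at MW-1: h = z + ψ = 273.12 + 26.07 = 299.19 m.
Total head at MW-2: h = 306.11 m (water level in the piezometer is the total head).
Head difference: h(MW-1) − h(MW-2) = 299.19 − 306.11 = -6.92 m.
Hydraulic gradient: i = |Δh| / L = 6.92 / 2286 = 0.00303.
Flow is from higher to lower head: from MW-2 toward MW-1, i.e. toward the north.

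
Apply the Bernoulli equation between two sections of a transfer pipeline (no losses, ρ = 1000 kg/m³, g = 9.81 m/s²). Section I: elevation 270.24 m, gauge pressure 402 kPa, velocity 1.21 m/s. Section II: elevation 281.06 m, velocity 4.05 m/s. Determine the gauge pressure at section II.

Pressure head at I: ψ₁ = P₁/(ρg) = 402×1000 / (1000 × 9.81) = 40.98 m.
Velocity heads: v₁²/2g = 1.21²/19.62 = 0.075 m; v₂²/2g = 4.05²/19.62 = 0.836 m.
Total head H = z₁ + ψ₁ + v₁²/2g = 270.24 + 40.98 + 0.075 = 311.30 m.
ψ₂ = H − z₂ − v₂²/2g = 311.30 − 281.06 − 0.836 = 29.40 m.
P₂ = ρgψ₂ = 1000 × 9.81 × 29.40 ≈ 288 kPa.

P₂ ≈ 288 kPa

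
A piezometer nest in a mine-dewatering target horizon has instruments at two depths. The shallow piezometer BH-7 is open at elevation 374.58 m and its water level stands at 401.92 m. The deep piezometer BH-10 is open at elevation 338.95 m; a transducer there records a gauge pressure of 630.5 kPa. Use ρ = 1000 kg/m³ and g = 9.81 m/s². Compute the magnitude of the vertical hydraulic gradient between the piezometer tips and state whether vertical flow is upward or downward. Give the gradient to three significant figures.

|i_v| ≈ 0.0365; vertical flow is upward

Total head at BH-7: h = 401.92 m (water level in the standpipe).
Pressure head at BH-10: ψ = P/(ρg) = 630.5×1000 / (1000 × 9.81) = 64.27 m.
Total head at BH-10: h = z + ψ = 338.95 + 64.27 = 403.22 m.
Δh = h(BH-7) − h(BH-10) = 401.92 − 403.22 = -1.30 m.
Vertical separation Δz = 374.58 − 338.95 = 35.63 m.
|i_v| = |Δh| / Δz = 1.30 / 35.63 = 0.0365.
Head is higher in the deep piezometer, so vertical flow is upward (discharge condition).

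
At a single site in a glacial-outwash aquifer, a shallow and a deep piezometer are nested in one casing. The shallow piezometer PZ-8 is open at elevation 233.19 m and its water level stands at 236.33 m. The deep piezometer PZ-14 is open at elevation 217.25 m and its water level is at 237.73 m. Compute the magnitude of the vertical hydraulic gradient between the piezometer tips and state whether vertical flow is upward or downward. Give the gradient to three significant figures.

|i_v| ≈ 0.0878; vertical flow is upward

Total head at PZ-8: h = 236.33 m (water level in the standpipe).
Total head at PZ-14: h = 237.73 m.
Δh = h(PZ-8) − h(PZ-14) = 236.33 − 237.73 = -1.40 m.
Vertical separation Δz = 233.19 − 217.25 = 15.94 m.
|i_v| = |Δh| / Δz = 1.40 / 15.94 = 0.0878.
Head is higher in the deep piezometer, so vertical flow is upward (discharge condition).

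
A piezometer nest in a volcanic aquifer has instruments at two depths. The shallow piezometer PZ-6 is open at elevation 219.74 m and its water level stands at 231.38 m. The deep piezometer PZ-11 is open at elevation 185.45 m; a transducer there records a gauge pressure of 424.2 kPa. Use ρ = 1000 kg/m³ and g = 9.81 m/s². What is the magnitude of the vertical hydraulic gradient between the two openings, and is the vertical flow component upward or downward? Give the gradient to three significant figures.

|i_v| ≈ 0.0784; vertical flow is downward

Total head at PZ-6: h = 231.38 m (water level in the standpipe).
Pressure head at PZ-11: ψ = P/(ρg) = 424.2×1000 / (1000 × 9.81) = 43.24 m.
Total head at PZ-11: h = z + ψ = 185.45 + 43.24 = 228.69 m.
Δh = h(PZ-6) − h(PZ-11) = 231.38 − 228.69 = 2.69 m.
Vertical separation Δz = 219.74 − 185.45 = 34.29 m.
|i_v| = |Δh| / Δz = 2.69 / 34.29 = 0.0784.
Head is higher in the shallow piezometer, so vertical flow is downward (recharge condition).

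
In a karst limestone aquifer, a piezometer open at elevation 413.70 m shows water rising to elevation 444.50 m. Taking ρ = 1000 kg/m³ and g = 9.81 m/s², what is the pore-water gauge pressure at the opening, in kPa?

P ≈ 302 kPa

Pressure head ψ = h − z = 444.50 − 413.70 = 30.80 m.
P = ρgψ = 1000 × 9.81 × 30.80 = 302148 Pa ≈ 302 kPa.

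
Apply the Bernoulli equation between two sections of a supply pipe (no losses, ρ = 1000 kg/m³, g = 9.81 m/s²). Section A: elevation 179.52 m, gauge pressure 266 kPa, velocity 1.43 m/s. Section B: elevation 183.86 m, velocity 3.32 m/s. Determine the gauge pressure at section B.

P₂ ≈ 219 kPa

Pressure head at A: ψ₁ = P₁/(ρg) = 266×1000 / (1000 × 9.81) = 27.12 m.
Velocity heads: v₁²/2g = 1.43²/19.62 = 0.104 m; v₂²/2g = 3.32²/19.62 = 0.562 m.
Total head H = z₁ + ψ₁ + v₁²/2g = 179.52 + 27.12 + 0.104 = 206.74 m.
ψ₂ = H − z₂ − v₂²/2g = 206.74 − 183.86 − 0.562 = 22.32 m.
P₂ = ρgψ₂ = 1000 × 9.81 × 22.32 ≈ 219 kPa.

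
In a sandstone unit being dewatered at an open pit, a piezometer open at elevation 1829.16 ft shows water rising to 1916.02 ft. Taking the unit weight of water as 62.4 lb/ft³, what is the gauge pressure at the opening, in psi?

Pressure head ψ = h − z = 1916.02 − 1829.16 = 86.86 ft.
P = γ·ψ / 144 = 62.4 × 86.86 / 144 = 37.6 psi.

P ≈ 37.6 psi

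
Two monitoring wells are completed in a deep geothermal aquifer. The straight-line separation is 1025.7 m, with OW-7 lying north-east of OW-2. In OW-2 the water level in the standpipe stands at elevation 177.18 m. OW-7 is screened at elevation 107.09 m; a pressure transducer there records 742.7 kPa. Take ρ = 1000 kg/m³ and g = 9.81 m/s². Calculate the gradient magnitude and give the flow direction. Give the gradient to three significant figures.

i ≈ 0.00548; groundwater flows toward the south-west

Total head at OW-2: h = 177.18 m (water level in the piezometer is the total head).
Pressure head at OW-7: ψ = P/(ρg) = 742.7×1000 / (1000 × 9.81) = 75.71 m.
Total head at OW-7: h = z + ψ = 107.09 + 75.71 = 182.80 m.
Head difference: h(OW-2) − h(OW-7) = 177.18 − 182.80 = -5.62 m.
Hydraulic gradient: i = |Δh| / L = 5.62 / 1025.7 = 0.00548.
Flow is from higher to lower head: from OW-7 toward OW-2, i.e. toward the south-west.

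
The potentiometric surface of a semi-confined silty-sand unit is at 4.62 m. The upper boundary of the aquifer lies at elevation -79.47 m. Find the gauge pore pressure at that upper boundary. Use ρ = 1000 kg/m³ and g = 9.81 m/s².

Pressure head at the aquifer top: ψ = h − z = 4.62 − (-79.47) = 84.09 m.
P = ρgψ = 1000 × 9.81 × 84.09 = 824923 Pa ≈ 825 kPa.

P ≈ 825 kPa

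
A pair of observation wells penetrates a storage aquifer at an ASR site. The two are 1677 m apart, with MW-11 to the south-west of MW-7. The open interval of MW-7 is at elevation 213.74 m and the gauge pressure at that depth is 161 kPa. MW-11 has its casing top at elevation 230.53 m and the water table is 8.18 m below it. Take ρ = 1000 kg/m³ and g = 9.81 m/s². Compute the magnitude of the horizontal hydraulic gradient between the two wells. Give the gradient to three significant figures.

i ≈ 0.00465

Pressure head at MW-7: ψ = P/(ρg) = 161×1000 / (1000 × 9.81) = 16.41 m.
Total head at MW-7: h = z + ψ = 213.74 + 16.41 = 230.15 m.
Total head at MW-11: h = 230.53 − 8.18 = 222.35 m.
Head difference: h(MW-7) − h(MW-11) = 230.15 − 222.35 = 7.80 m.
Hydraulic gradient: i = |Δh| / L = 7.80 / 1677 = 0.00465.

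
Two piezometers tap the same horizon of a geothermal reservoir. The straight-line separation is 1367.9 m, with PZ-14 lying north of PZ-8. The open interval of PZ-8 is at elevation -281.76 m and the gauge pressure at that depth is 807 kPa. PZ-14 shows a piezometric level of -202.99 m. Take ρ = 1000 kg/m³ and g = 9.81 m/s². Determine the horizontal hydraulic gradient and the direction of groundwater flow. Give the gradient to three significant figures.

Pressure head at PZ-8: ψ = P/(ρg) = 807×1000 / (1000 × 9.81) = 82.26 m.
Total head at PZ-8: h = z + ψ = -281.76 + 82.26 = -199.50 m.
Total head at PZ-14: h = -202.99 m (water level in the piezometer is the total head).
Head difference: h(PZ-8) − h(PZ-14) = -199.50 − (-202.99) = 3.49 m.
Hydraulic gradient: i = |Δh| / L = 3.49 / 1367.9 = 0.00255.
Flow is from higher to lower head: from PZ-8 toward PZ-14, i.e. toward the north.

i ≈ 0.00255; groundwater flows toward the north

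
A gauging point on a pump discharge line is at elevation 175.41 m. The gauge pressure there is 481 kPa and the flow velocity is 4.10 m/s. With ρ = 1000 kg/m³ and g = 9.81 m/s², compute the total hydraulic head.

Pressure head ψ = P/(ρg) = 481×1000 / (1000 × 9.81) = 49.03 m.
Velocity head = v²/(2g) = 4.10² / (2 × 9.81) = 0.857 m.
h = z + ψ + v²/(2g) = 175.41 + 49.03 + 0.857 = 225.30 m.

h ≈ 225.30 m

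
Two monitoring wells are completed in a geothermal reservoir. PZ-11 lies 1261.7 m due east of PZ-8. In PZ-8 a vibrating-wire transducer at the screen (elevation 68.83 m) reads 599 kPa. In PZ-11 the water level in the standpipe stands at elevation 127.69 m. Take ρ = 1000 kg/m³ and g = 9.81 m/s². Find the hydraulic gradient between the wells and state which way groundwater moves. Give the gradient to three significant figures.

Pressure head at PZ-8: ψ = P/(ρg) = 599×1000 / (1000 × 9.81) = 61.06 m.
Total head at PZ-8: h = z + ψ = 68.83 + 61.06 = 129.89 m.
Total head at PZ-11: h = 127.69 m (water level in the piezometer is the total head).
Head difference: h(PZ-8) − h(PZ-11) = 129.89 − 127.69 = 2.20 m.
Hydraulic gradient: i = |Δh| / L = 2.20 / 1261.7 = 0.00174.
Flow is from higher to lower head: from PZ-8 toward PZ-11, i.e. toward the east.

i ≈ 0.00174; groundwater flows toward the east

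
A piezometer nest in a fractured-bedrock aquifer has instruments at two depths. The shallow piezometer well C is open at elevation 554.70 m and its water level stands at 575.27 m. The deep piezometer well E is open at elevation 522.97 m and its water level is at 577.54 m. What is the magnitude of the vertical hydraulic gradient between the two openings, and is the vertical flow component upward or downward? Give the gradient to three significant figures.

Total head at well C: h = 575.27 m (water level in the standpipe).
Total head at well E: h = 577.54 m.
Δh = h(well C) − h(well E) = 575.27 − 577.54 = -2.27 m.
Vertical separation Δz = 554.70 − 522.97 = 31.73 m.
|i_v| = |Δh| / Δz = 2.27 / 31.73 = 0.0715.
Head is higher in the deep piezometer, so vertical flow is upward (discharge condition).

|i_v| ≈ 0.0715; vertical flow is upward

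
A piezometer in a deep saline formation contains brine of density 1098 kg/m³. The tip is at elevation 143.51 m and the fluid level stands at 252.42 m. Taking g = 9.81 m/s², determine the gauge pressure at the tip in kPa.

Pressure head ψ = h − z = 252.42 − 143.51 = 108.91 m.
P = ρgψ = 1098 × 9.81 × 108.91 = 1173111 Pa ≈ 1170 kPa.

P ≈ 1170 kPa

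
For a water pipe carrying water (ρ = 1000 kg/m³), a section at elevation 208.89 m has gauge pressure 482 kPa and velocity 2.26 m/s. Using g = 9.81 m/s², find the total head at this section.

Pressure head ψ = P/(ρg) = 482×1000 / (1000 × 9.81) = 49.13 m.
Velocity head = v²/(2g) = 2.26² / (2 × 9.81) = 0.260 m.
h = z + ψ + v²/(2g) = 208.89 + 49.13 + 0.260 = 258.28 m.

h ≈ 258.28 m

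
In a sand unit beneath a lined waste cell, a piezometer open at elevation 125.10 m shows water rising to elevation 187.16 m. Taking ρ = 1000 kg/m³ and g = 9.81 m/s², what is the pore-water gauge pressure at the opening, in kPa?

Pressure head ψ = h − z = 187.16 − 125.10 = 62.06 m.
P = ρgψ = 1000 × 9.81 × 62.06 = 608809 Pa ≈ 609 kPa.

P ≈ 609 kPa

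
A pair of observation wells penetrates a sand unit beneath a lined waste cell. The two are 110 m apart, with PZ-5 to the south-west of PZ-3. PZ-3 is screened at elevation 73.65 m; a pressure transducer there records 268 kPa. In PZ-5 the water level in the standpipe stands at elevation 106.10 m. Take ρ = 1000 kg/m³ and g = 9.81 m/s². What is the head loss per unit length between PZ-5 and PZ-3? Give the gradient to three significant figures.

i ≈ 0.0466 m/m

Pressure head at PZ-3: ψ = P/(ρg) = 268×1000 / (1000 × 9.81) = 27.32 m.
Total head at PZ-3: h = z + ψ = 73.65 + 27.32 = 100.97 m.
Total head at PZ-5: h = 106.10 m (water level in the piezometer is the total head).
Head difference: h(PZ-3) − h(PZ-5) = 100.97 − 106.10 = -5.13 m.
Hydraulic gradient: i = |Δh| / L = 5.13 / 110 = 0.0466.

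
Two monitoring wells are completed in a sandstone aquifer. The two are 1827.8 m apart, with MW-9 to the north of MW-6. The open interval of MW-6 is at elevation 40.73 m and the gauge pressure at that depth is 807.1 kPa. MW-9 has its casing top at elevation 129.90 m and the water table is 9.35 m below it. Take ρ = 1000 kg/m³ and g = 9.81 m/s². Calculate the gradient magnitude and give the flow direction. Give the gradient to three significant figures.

i ≈ 0.00134; groundwater flows toward the north

Pressure head at MW-6: ψ = P/(ρg) = 807.1×1000 / (1000 × 9.81) = 82.27 m.
Total head at MW-6: h = z + ψ = 40.73 + 82.27 = 123.00 m.
Total head at MW-9: h = 129.90 − 9.35 = 120.55 m.
Head difference: h(MW-6) − h(MW-9) = 123.00 − 120.55 = 2.45 m.
Hydraulic gradient: i = |Δh| / L = 2.45 / 1827.8 = 0.00134.
Flow is from higher to lower head: from MW-6 toward MW-9, i.e. toward the north.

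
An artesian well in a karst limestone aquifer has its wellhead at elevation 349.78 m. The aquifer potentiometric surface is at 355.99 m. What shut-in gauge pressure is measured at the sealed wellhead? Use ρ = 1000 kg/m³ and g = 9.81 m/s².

P ≈ 60.9 kPa

Head above the cap: Δh = 355.99 − 349.78 = 6.21 m.
P = ρgΔh = 1000 × 9.81 × 6.21 = 60920 Pa ≈ 60.9 kPa.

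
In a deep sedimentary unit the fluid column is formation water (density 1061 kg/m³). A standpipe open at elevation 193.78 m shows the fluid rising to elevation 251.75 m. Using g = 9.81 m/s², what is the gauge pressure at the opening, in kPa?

P ≈ 603 kPa

Pressure head ψ = h − z = 251.75 − 193.78 = 57.97 m.
P = ρgψ = 1061 × 9.81 × 57.97 = 603376 Pa ≈ 603 kPa.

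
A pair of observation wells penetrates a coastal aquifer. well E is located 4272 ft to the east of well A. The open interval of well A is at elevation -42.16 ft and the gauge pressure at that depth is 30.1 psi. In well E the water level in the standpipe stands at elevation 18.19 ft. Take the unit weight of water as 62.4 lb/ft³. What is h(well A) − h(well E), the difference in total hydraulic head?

Pressure head at well A: ψ = 144·P/γ = 144 × 30.1 / 62.4 = 69.46 ft.
Total head at well A: h = z + ψ = -42.16 + 69.46 = 27.30 ft.
Total head at well E: h = 18.19 ft (water level in the piezometer is the total head).
Head difference: h(well A) − h(well E) = 27.30 − 18.19 = 9.11 ft.

Δh ≈ 9.11 ft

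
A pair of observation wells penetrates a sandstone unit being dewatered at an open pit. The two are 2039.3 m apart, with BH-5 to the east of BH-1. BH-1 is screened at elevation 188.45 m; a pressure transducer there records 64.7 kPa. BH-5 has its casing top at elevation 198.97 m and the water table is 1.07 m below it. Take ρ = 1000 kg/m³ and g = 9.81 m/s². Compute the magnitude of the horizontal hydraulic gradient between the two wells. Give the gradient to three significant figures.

Pressure head at BH-1: ψ = P/(ρg) = 64.7×1000 / (1000 × 9.81) = 6.60 m.
Total head at BH-1: h = z + ψ = 188.45 + 6.60 = 195.05 m.
Total head at BH-5: h = 198.97 − 1.07 = 197.90 m.
Head difference: h(BH-1) − h(BH-5) = 195.05 − 197.90 = -2.85 m.
Hydraulic gradient: i = |Δh| / L = 2.85 / 2039.3 = 0.00140.

i ≈ 0.00140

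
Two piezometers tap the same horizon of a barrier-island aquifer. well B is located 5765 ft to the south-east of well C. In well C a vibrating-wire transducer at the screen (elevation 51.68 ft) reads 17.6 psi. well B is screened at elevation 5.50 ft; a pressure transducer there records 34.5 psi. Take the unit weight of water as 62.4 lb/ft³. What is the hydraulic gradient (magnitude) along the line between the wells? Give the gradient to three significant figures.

i ≈ 0.00125

Pressure head at well C: ψ = 144·P/γ = 144 × 17.6 / 62.4 = 40.62 ft.
Total head at well C: h = z + ψ = 51.68 + 40.62 = 92.30 ft.
Pressure head at well B: ψ = 144·P/γ = 144 × 34.5 / 62.4 = 79.62 ft.
Total head at well B: h = z + ψ = 5.50 + 79.62 = 85.12 ft.
Head difference: h(well C) − h(well B) = 92.30 − 85.12 = 7.18 ft.
Hydraulic gradient: i = |Δh| / L = 7.18 / 5765 = 0.00125.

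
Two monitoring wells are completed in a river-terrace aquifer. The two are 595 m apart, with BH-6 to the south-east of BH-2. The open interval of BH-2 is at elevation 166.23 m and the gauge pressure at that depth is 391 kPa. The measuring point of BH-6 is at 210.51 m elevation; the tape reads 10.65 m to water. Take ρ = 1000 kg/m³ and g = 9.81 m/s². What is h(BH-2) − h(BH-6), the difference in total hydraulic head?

Δh ≈ 6.23 m

Pressure head at BH-2: ψ = P/(ρg) = 391×1000 / (1000 × 9.81) = 39.86 m.
Total head at BH-2: h = z + ψ = 166.23 + 39.86 = 206.09 m.
Total head at BH-6: h = 210.51 − 10.65 = 199.86 m.
Head difference: h(BH-2) − h(BH-6) = 206.09 − 199.86 = 6.23 m.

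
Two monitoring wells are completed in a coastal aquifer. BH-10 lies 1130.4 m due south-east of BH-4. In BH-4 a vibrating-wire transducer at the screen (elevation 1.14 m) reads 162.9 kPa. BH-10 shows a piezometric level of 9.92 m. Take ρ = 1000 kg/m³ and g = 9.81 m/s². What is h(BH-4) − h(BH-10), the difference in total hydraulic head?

Pressure head at BH-4: ψ = P/(ρg) = 162.9×1000 / (1000 × 9.81) = 16.61 m.
Total head at BH-4: h = z + ψ = 1.14 + 16.61 = 17.75 m.
Total head at BH-10: h = 9.92 m (water level in the piezometer is the total head).
Head difference: h(BH-4) − h(BH-10) = 17.75 − 9.92 = 7.83 m.

Δh ≈ 7.83 m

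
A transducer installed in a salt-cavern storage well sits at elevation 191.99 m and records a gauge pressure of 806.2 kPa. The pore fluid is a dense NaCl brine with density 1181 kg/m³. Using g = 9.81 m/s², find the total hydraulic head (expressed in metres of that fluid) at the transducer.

h ≈ 261.58 m

ψ = P/(ρg) = 806.2×1000 / (1181 × 9.81) = 69.59 m.
h = z + ψ = 191.99 + 69.59 = 261.58 m.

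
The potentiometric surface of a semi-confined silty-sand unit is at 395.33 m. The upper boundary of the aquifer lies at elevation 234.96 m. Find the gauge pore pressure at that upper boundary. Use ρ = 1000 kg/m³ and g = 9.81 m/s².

Pressure head at the aquifer top: ψ = h − z = 395.33 − 234.96 = 160.37 m.
P = ρgψ = 1000 × 9.81 × 160.37 = 1573230 Pa ≈ 1570 kPa.

P ≈ 1570 kPa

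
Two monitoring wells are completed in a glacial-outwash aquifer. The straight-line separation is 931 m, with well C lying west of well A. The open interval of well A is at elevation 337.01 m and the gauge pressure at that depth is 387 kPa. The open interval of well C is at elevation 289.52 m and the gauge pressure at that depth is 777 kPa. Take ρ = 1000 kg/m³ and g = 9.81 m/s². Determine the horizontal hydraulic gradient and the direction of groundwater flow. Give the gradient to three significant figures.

Pressure head at well A: ψ = P/(ρg) = 387×1000 / (1000 × 9.81) = 39.45 m.
Total head at well A: h = z + ψ = 337.01 + 39.45 = 376.46 m.
Pressure head at well C: ψ = P/(ρg) = 777×1000 / (1000 × 9.81) = 79.20 m.
Total head at well C: h = z + ψ = 289.52 + 79.20 = 368.72 m.
Head difference: h(well A) − h(well C) = 376.46 − 368.72 = 7.74 m.
Hydraulic gradient: i = |Δh| / L = 7.74 / 931 = 0.00831.
Flow is from higher to lower head: from well A toward well C, i.e. toward the west.

i ≈ 0.00831; groundwater flows toward the west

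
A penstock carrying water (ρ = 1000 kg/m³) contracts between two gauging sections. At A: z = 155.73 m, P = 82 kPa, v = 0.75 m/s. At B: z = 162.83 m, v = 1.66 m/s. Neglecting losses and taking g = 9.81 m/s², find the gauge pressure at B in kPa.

P₂ ≈ 11.3 kPa

Pressure head at A: ψ₁ = P₁/(ρg) = 82×1000 / (1000 × 9.81) = 8.36 m.
Velocity heads: v₁²/2g = 0.75²/19.62 = 0.029 m; v₂²/2g = 1.66²/19.62 = 0.140 m.
Total head H = z₁ + ψ₁ + v₁²/2g = 155.73 + 8.36 + 0.029 = 164.12 m.
ψ₂ = H − z₂ − v₂²/2g = 164.12 − 162.83 − 0.140 = 1.15 m.
P₂ = ρgψ₂ = 1000 × 9.81 × 1.15 ≈ 11.3 kPa.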